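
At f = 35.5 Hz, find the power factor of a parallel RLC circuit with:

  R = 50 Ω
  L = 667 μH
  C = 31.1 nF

Step 1 — Angular frequency: ω = 2π·f = 2π·35.5 = 223.1 rad/s.
Step 2 — Component impedances:
  R: Z = R = 50 Ω
  L: Z = jωL = j·223.1·0.000667 = 0 + j0.1488 Ω
  C: Z = 1/(jωC) = -j/(ω·C) = 0 - j1.442e+05 Ω
Step 3 — Parallel combination: 1/Z_total = 1/R + 1/L + 1/C; Z_total = 0.0004427 + j0.1488 Ω = 0.1488∠89.8° Ω.
Step 4 — Power factor: PF = cos(φ) = Re(Z)/|Z| = 0.000442685/0.148776 = 0.002976.
Step 5 — Type: Im(Z) = 0.1488 ⇒ lagging (phase φ = 89.8°).

PF = 0.002976 (lagging, φ = 89.8°)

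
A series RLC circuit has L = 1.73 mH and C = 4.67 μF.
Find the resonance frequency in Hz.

Step 1 — Resonance condition Im(Z)=0 gives ω₀ = 1/√(LC).
Step 2 — ω₀ = 1/√(0.00173·4.67e-06) = 1.113e+04 rad/s.
Step 3 — f₀ = ω₀/(2π) = 1771 Hz.

f₀ = 1771 Hz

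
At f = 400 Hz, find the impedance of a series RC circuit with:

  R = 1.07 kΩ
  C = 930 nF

Step 1 — Angular frequency: ω = 2π·f = 2π·400 = 2513 rad/s.
Step 2 — Component impedances:
  R: Z = R = 1070 Ω
  C: Z = 1/(jωC) = -j/(ω·C) = 0 - j427.8 Ω
Step 3 — Series combination: Z_total = R + C = 1070 - j427.8 Ω = 1152∠-21.8° Ω.

Z = 1070 - j427.8 Ω = 1152∠-21.8° Ω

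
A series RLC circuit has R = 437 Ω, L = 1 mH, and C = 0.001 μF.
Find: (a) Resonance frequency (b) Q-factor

Step 1 — Resonance condition Im(Z)=0 gives ω₀ = 1/√(LC).
Step 2 — ω₀ = 1/√(0.001·1e-09) = 1e+06 rad/s.
Step 3 — f₀ = ω₀/(2π) = 1.592e+05 Hz.
Step 4 — Series Q: Q = ω₀L/R = 1e+06·0.001/437 = 2.288.

(a) f₀ = 1.592e+05 Hz  (b) Q = 2.288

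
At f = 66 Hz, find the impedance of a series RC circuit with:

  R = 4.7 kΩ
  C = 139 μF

Step 1 — Angular frequency: ω = 2π·f = 2π·66 = 414.7 rad/s.
Step 2 — Component impedances:
  R: Z = R = 4700 Ω
  C: Z = 1/(jωC) = -j/(ω·C) = 0 - j17.35 Ω
Step 3 — Series combination: Z_total = R + C = 4700 - j17.35 Ω = 4700∠-0.2° Ω.

Z = 4700 - j17.35 Ω = 4700∠-0.2° Ω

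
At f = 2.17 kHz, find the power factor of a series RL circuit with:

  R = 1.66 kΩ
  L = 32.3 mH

Step 1 — Angular frequency: ω = 2π·f = 2π·2170 = 1.363e+04 rad/s.
Step 2 — Component impedances:
  R: Z = R = 1660 Ω
  L: Z = jωL = j·1.363e+04·0.0323 = 0 + j440.4 Ω
Step 3 — Series combination: Z_total = R + L = 1660 + j440.4 Ω = 1717∠14.9° Ω.
Step 4 — Power factor: PF = cos(φ) = Re(Z)/|Z| = 1660/1717.4 = 0.9666.
Step 5 — Type: Im(Z) = 440.4 ⇒ lagging (phase φ = 14.9°).

PF = 0.9666 (lagging, φ = 14.9°)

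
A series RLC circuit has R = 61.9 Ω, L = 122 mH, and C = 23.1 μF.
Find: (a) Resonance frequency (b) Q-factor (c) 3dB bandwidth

Step 1 — Resonance: ω₀ = 1/√(LC) = 1/√(0.122·2.31e-05) = 595.7 rad/s.
Step 2 — f₀ = ω₀/(2π) = 94.81 Hz.
Step 3 — Series Q: Q = ω₀L/R = 595.7·0.122/61.9 = 1.174.
Step 4 — Bandwidth: Δω = ω₀/Q = 507.4 rad/s; BW = Δω/(2π) = 80.75 Hz.

(a) f₀ = 94.81 Hz  (b) Q = 1.174  (c) BW = 80.75 Hz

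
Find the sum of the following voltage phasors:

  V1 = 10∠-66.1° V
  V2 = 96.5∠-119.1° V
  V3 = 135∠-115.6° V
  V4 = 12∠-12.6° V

Step 1 — Convert each phasor to rectangular form:
  V1 = 10·(cos(-66.1°) + j·sin(-66.1°)) = 4.051 - j9.143 V
  V2 = 96.5·(cos(-119.1°) + j·sin(-119.1°)) = -46.93 - j84.32 V
  V3 = 135·(cos(-115.6°) + j·sin(-115.6°)) = -58.33 - j121.7 V
  V4 = 12·(cos(-12.6°) + j·sin(-12.6°)) = 11.71 - j2.618 V
Step 2 — Sum components: V_total = -89.5 - j217.8 V.
Step 3 — Convert to polar: |V_total| = 235.5 V, ∠V_total = -112.3°.

V_total = 235.5∠-112.3° V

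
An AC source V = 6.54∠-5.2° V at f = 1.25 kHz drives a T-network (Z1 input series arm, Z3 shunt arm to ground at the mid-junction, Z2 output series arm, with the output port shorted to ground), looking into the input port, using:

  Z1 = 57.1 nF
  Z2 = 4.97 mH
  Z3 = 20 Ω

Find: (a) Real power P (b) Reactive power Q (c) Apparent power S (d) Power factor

Step 1 — Angular frequency: ω = 2π·f = 2π·1250 = 7854 rad/s.
Step 2 — Component impedances:
  Z1: Z = 1/(jωC) = -j/(ω·C) = 0 - j2230 Ω
  Z2: Z = jωL = j·7854·0.00497 = 0 + j39.03 Ω
  Z3: Z = R = 20 Ω
Step 3 — With the output port shorted to ground, the output series arm Z2 runs from the junction to ground; the shunt arm Z3 also runs from the junction to ground. They appear in parallel: Z3 || Z2 = 15.84 + j8.117 Ω.
Step 4 — Series with input arm Z1: Z_in = Z1 + (Z3 || Z2) = 15.84 - j2222 Ω = 2222∠-89.6° Ω.
Step 5 — Source phasor: V = 6.54∠-5.2° V = 6.513 - j0.5927 V.
Step 6 — Current: I = V / Z = 0.0002877 + j0.002929 A = 0.002944∠84.4° A.
Step 7 — Complex power: S = V·I* = 0.0001373 - j0.01925 VA.
Step 8 — Real power: P = Re(S) = 0.0001373 W.
Step 9 — Reactive power: Q = Im(S) = -0.01925 VAR.
Step 10 — Apparent power: |S| = 0.01925 VA.
Step 11 — Power factor: PF = P/|S| = 0.00713 (leading).

(a) P = 0.0001373 W  (b) Q = -0.01925 VAR  (c) S = 0.01925 VA  (d) PF = 0.00713 (leading)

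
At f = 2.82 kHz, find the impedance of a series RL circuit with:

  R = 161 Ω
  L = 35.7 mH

Step 1 — Angular frequency: ω = 2π·f = 2π·2820 = 1.772e+04 rad/s.
Step 2 — Component impedances:
  R: Z = R = 161 Ω
  L: Z = jωL = j·1.772e+04·0.0357 = 0 + j632.6 Ω
Step 3 — Series combination: Z_total = R + L = 161 + j632.6 Ω = 652.7∠75.7° Ω.

Z = 161 + j632.6 Ω = 652.7∠75.7° Ω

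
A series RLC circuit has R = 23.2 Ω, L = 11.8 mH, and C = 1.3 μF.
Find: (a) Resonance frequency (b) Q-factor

Step 1 — Resonance condition Im(Z)=0 gives ω₀ = 1/√(LC).
Step 2 — ω₀ = 1/√(0.0118·1.3e-06) = 8074 rad/s.
Step 3 — f₀ = ω₀/(2π) = 1285 Hz.
Step 4 — Series Q: Q = ω₀L/R = 8074·0.0118/23.2 = 4.107.

(a) f₀ = 1285 Hz  (b) Q = 4.107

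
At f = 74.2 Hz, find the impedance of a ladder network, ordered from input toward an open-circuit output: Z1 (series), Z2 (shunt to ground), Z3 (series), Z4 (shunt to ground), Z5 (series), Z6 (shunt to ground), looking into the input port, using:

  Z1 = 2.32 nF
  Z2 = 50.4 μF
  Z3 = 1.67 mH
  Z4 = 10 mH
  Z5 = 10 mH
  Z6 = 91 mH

Step 1 — Angular frequency: ω = 2π·f = 2π·74.2 = 466.2 rad/s.
Step 2 — Component impedances:
  Z1: Z = 1/(jωC) = -j/(ω·C) = 0 - j9.245e+05 Ω
  Z2: Z = 1/(jωC) = -j/(ω·C) = 0 - j42.56 Ω
  Z3: Z = jωL = j·466.2·0.00167 = 0 + j0.7786 Ω
  Z4: Z = jωL = j·466.2·0.01 = 0 + j4.662 Ω
  Z5: Z = jωL = j·466.2·0.01 = 0 + j4.662 Ω
  Z6: Z = jωL = j·466.2·0.091 = 0 + j42.43 Ω
Step 3 — Ladder network (open output): work backward from the far end, alternating series and parallel combinations. Z_in = 0 - j9.245e+05 Ω = 9.245e+05∠-90.0° Ω.

Z = 0 - j9.245e+05 Ω = 9.245e+05∠-90.0° Ω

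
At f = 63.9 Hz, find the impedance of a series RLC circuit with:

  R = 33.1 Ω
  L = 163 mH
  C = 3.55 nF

Step 1 — Angular frequency: ω = 2π·f = 2π·63.9 = 401.5 rad/s.
Step 2 — Component impedances:
  R: Z = R = 33.1 Ω
  L: Z = jωL = j·401.5·0.163 = 0 + j65.44 Ω
  C: Z = 1/(jωC) = -j/(ω·C) = 0 - j7.016e+05 Ω
Step 3 — Series combination: Z_total = R + L + C = 33.1 - j7.015e+05 Ω = 7.015e+05∠-90.0° Ω.

Z = 33.1 - j7.015e+05 Ω = 7.015e+05∠-90.0° Ω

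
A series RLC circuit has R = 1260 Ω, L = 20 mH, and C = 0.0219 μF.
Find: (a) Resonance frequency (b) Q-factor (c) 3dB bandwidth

Step 1 — Resonance: ω₀ = 1/√(LC) = 1/√(0.02·2.19e-08) = 4.778e+04 rad/s.
Step 2 — f₀ = ω₀/(2π) = 7605 Hz.
Step 3 — Series Q: Q = ω₀L/R = 4.778e+04·0.02/1260 = 0.7584.
Step 4 — Bandwidth: Δω = ω₀/Q = 6.3e+04 rad/s; BW = Δω/(2π) = 1.003e+04 Hz.

(a) f₀ = 7605 Hz  (b) Q = 0.7584  (c) BW = 1.003e+04 Hz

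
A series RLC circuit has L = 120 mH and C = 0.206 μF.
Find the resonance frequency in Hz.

Step 1 — Resonance condition Im(Z)=0 gives ω₀ = 1/√(LC).
Step 2 — ω₀ = 1/√(0.12·2.06e-07) = 6360 rad/s.
Step 3 — f₀ = ω₀/(2π) = 1012 Hz.

f₀ = 1012 Hz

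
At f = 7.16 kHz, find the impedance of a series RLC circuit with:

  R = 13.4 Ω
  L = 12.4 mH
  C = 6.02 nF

Step 1 — Angular frequency: ω = 2π·f = 2π·7160 = 4.499e+04 rad/s.
Step 2 — Component impedances:
  R: Z = R = 13.4 Ω
  L: Z = jωL = j·4.499e+04·0.0124 = 0 + j557.8 Ω
  C: Z = 1/(jωC) = -j/(ω·C) = 0 - j3692 Ω
Step 3 — Series combination: Z_total = R + L + C = 13.4 - j3135 Ω = 3135∠-89.8° Ω.

Z = 13.4 - j3135 Ω = 3135∠-89.8° Ω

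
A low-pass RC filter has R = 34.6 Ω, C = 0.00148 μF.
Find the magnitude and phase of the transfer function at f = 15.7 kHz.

Step 1 — Angular frequency: ω = 2π·1.57e+04 = 9.865e+04 rad/s.
Step 2 — Transfer function: H(jω) = 1/(1 + jωRC).
Step 3 — Denominator: 1 + jωRC = 1 + j·9.865e+04·34.6·1.48e-09 = 1 + j0.005051.
Step 4 — H = 1 - j0.005051.
Step 5 — Magnitude: |H| = 1 (-0.0 dB); phase: φ = -0.3°.

|H| = 1 (-0.0 dB), φ = -0.3°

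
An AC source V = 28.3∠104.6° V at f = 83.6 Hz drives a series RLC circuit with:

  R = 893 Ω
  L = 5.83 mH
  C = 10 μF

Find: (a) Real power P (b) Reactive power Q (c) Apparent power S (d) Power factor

Step 1 — Angular frequency: ω = 2π·f = 2π·83.6 = 525.3 rad/s.
Step 2 — Component impedances:
  R: Z = R = 893 Ω
  L: Z = jωL = j·525.3·0.00583 = 0 + j3.062 Ω
  C: Z = 1/(jωC) = -j/(ω·C) = 0 - j190.4 Ω
Step 3 — Series combination: Z_total = R + L + C = 893 - j187.3 Ω = 912.4∠-11.8° Ω.
Step 4 — Source phasor: V = 28.3∠104.6° V = -7.134 + j27.39 V.
Step 5 — Current: I = V / Z = -0.01381 + j0.02777 A = 0.03102∠116.4° A.
Step 6 — Complex power: S = V·I* = 0.8591 - j0.1802 VA.
Step 7 — Real power: P = Re(S) = 0.8591 W.
Step 8 — Reactive power: Q = Im(S) = -0.1802 VAR.
Step 9 — Apparent power: |S| = 0.8778 VA.
Step 10 — Power factor: PF = P/|S| = 0.9787 (leading).

(a) P = 0.8591 W  (b) Q = -0.1802 VAR  (c) S = 0.8778 VA  (d) PF = 0.9787 (leading)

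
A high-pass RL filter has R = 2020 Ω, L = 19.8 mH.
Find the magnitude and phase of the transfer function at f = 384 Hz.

Step 1 — Angular frequency: ω = 2π·384 = 2413 rad/s.
Step 2 — Transfer function: H(jω) = jωL/(R + jωL).
Step 3 — Numerator jωL = j·47.77; denominator R + jωL = 2020 + j47.77.
Step 4 — H = 0.000559 + j0.02364.
Step 5 — Magnitude: |H| = 0.02364 (-32.5 dB); phase: φ = 88.6°.

|H| = 0.02364 (-32.5 dB), φ = 88.6°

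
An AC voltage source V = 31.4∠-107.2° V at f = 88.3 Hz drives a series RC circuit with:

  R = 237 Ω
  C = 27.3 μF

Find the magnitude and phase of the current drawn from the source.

Step 1 — Angular frequency: ω = 2π·f = 2π·88.3 = 554.8 rad/s.
Step 2 — Component impedances:
  R: Z = R = 237 Ω
  C: Z = 1/(jωC) = -j/(ω·C) = 0 - j66.02 Ω
Step 3 — Series combination: Z_total = R + C = 237 - j66.02 Ω = 246∠-15.6° Ω.
Step 4 — Source phasor: V = 31.4∠-107.2° V = -9.285 - j30 V.
Step 5 — Ohm's law: I = V / Z_total = (-9.285 - j30) / (237 - j66.02) = -0.003638 - j0.1276 A.
Step 6 — Convert to polar: |I| = 0.1276 A, ∠I = -91.6°.

I = 0.1276∠-91.6° A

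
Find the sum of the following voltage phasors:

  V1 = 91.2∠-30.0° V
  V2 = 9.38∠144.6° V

Step 1 — Convert each phasor to rectangular form:
  V1 = 91.2·(cos(-30.0°) + j·sin(-30.0°)) = 78.98 - j45.6 V
  V2 = 9.38·(cos(144.6°) + j·sin(144.6°)) = -7.646 + j5.434 V
Step 2 — Sum components: V_total = 71.34 - j40.17 V.
Step 3 — Convert to polar: |V_total| = 81.87 V, ∠V_total = -29.4°.

V_total = 81.87∠-29.4° V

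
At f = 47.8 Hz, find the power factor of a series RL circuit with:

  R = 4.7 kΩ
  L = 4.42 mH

Step 1 — Angular frequency: ω = 2π·f = 2π·47.8 = 300.3 rad/s.
Step 2 — Component impedances:
  R: Z = R = 4700 Ω
  L: Z = jωL = j·300.3·0.00442 = 0 + j1.327 Ω
Step 3 — Series combination: Z_total = R + L = 4700 + j1.327 Ω = 4700∠0.0° Ω.
Step 4 — Power factor: PF = cos(φ) = Re(Z)/|Z| = 4700/4700 = 1.
Step 5 — Type: Im(Z) = 1.327 ⇒ lagging (phase φ = 0.0°).

PF = 1 (lagging, φ = 0.0°)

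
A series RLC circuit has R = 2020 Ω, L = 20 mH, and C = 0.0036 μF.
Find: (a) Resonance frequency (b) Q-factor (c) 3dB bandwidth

Step 1 — Resonance condition Im(Z)=0 gives ω₀ = 1/√(LC).
Step 2 — ω₀ = 1/√(0.02·3.6e-09) = 1.179e+05 rad/s.
Step 3 — f₀ = ω₀/(2π) = 1.876e+04 Hz.
Step 4 — Series Q: Q = ω₀L/R = 1.179e+05·0.02/2020 = 1.167.
Step 5 — 3dB bandwidth: Δω = ω₀/Q = 1.01e+05 rad/s; BW = Δω/(2π) = 1.607e+04 Hz.

(a) f₀ = 1.876e+04 Hz  (b) Q = 1.167  (c) BW = 1.607e+04 Hz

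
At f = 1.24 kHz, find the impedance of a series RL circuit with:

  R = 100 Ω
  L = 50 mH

Step 1 — Angular frequency: ω = 2π·f = 2π·1240 = 7791 rad/s.
Step 2 — Component impedances:
  R: Z = R = 100 Ω
  L: Z = jωL = j·7791·0.05 = 0 + j389.6 Ω
Step 3 — Series combination: Z_total = R + L = 100 + j389.6 Ω = 402.2∠75.6° Ω.

Z = 100 + j389.6 Ω = 402.2∠75.6° Ω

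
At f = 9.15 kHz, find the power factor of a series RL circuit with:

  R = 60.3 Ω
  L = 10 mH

Step 1 — Angular frequency: ω = 2π·f = 2π·9150 = 5.749e+04 rad/s.
Step 2 — Component impedances:
  R: Z = R = 60.3 Ω
  L: Z = jωL = j·5.749e+04·0.01 = 0 + j574.9 Ω
Step 3 — Series combination: Z_total = R + L = 60.3 + j574.9 Ω = 578.1∠84.0° Ω.
Step 4 — Power factor: PF = cos(φ) = Re(Z)/|Z| = 60.3/578.1 = 0.1043.
Step 5 — Type: Im(Z) = 574.9 ⇒ lagging (phase φ = 84.0°).

PF = 0.1043 (lagging, φ = 84.0°)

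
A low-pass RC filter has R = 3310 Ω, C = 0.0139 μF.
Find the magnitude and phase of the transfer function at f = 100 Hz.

Step 1 — Angular frequency: ω = 2π·100 = 628.3 rad/s.
Step 2 — Transfer function: H(jω) = 1/(1 + jωRC).
Step 3 — Denominator: 1 + jωRC = 1 + j·628.3·3310·1.39e-08 = 1 + j0.02891.
Step 4 — H = 0.9992 - j0.02888.
Step 5 — Magnitude: |H| = 0.9996 (-0.0 dB); phase: φ = -1.7°.

|H| = 0.9996 (-0.0 dB), φ = -1.7°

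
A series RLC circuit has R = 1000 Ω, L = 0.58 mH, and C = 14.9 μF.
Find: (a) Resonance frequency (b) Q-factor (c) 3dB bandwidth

Step 1 — Resonance condition Im(Z)=0 gives ω₀ = 1/√(LC).
Step 2 — ω₀ = 1/√(0.00058·1.49e-05) = 1.076e+04 rad/s.
Step 3 — f₀ = ω₀/(2π) = 1712 Hz.
Step 4 — Series Q: Q = ω₀L/R = 1.076e+04·0.00058/1000 = 0.006239.
Step 5 — 3dB bandwidth: Δω = ω₀/Q = 1.724e+06 rad/s; BW = Δω/(2π) = 2.744e+05 Hz.

(a) f₀ = 1712 Hz  (b) Q = 0.006239  (c) BW = 2.744e+05 Hz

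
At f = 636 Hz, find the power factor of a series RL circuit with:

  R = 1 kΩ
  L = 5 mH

Step 1 — Angular frequency: ω = 2π·f = 2π·636 = 3996 rad/s.
Step 2 — Component impedances:
  R: Z = R = 1000 Ω
  L: Z = jωL = j·3996·0.005 = 0 + j19.98 Ω
Step 3 — Series combination: Z_total = R + L = 1000 + j19.98 Ω = 1000∠1.1° Ω.
Step 4 — Power factor: PF = cos(φ) = Re(Z)/|Z| = 1000/1000.2 = 0.9998.
Step 5 — Type: Im(Z) = 19.98 ⇒ lagging (phase φ = 1.1°).

PF = 0.9998 (lagging, φ = 1.1°)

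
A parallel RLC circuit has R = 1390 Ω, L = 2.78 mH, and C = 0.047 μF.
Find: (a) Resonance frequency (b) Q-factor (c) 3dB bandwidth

Step 1 — Resonance: ω₀ = 1/√(LC) = 1/√(0.00278·4.7e-08) = 8.748e+04 rad/s.
Step 2 — f₀ = ω₀/(2π) = 1.392e+04 Hz.
Step 3 — Parallel Q: Q = R/(ω₀L) = 1390/(8.748e+04·0.00278) = 5.715.
Step 4 — Bandwidth: Δω = ω₀/Q = 1.531e+04 rad/s; BW = Δω/(2π) = 2436 Hz.

(a) f₀ = 1.392e+04 Hz  (b) Q = 5.715  (c) BW = 2436 Hz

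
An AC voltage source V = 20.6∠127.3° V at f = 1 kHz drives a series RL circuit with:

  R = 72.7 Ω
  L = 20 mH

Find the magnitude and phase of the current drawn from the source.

Step 1 — Angular frequency: ω = 2π·f = 2π·1000 = 6283 rad/s.
Step 2 — Component impedances:
  R: Z = R = 72.7 Ω
  L: Z = jωL = j·6283·0.02 = 0 + j125.7 Ω
Step 3 — Series combination: Z_total = R + L = 72.7 + j125.7 Ω = 145.2∠59.9° Ω.
Step 4 — Source phasor: V = 20.6∠127.3° V = -12.48 + j16.39 V.
Step 5 — Ohm's law: I = V / Z_total = (-12.48 + j16.39) / (72.7 + j125.7) = 0.05464 + j0.131 A.
Step 6 — Convert to polar: |I| = 0.1419 A, ∠I = 67.4°.

I = 0.1419∠67.4° A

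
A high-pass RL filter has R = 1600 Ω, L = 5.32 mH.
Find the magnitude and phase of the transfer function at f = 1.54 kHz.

Step 1 — Angular frequency: ω = 2π·1540 = 9676 rad/s.
Step 2 — Transfer function: H(jω) = jωL/(R + jωL).
Step 3 — Numerator jωL = j·51.48; denominator R + jωL = 1600 + j51.48.
Step 4 — H = 0.001034 + j0.03214.
Step 5 — Magnitude: |H| = 0.03216 (-29.9 dB); phase: φ = 88.2°.

|H| = 0.03216 (-29.9 dB), φ = 88.2°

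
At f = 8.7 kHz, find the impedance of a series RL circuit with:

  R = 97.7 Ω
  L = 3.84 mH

Step 1 — Angular frequency: ω = 2π·f = 2π·8700 = 5.466e+04 rad/s.
Step 2 — Component impedances:
  R: Z = R = 97.7 Ω
  L: Z = jωL = j·5.466e+04·0.00384 = 0 + j209.9 Ω
Step 3 — Series combination: Z_total = R + L = 97.7 + j209.9 Ω = 231.5∠65.0° Ω.

Z = 97.7 + j209.9 Ω = 231.5∠65.0° Ω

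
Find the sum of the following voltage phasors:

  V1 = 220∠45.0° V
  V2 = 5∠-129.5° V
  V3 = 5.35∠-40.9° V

Step 1 — Convert each phasor to rectangular form:
  V1 = 220·(cos(45.0°) + j·sin(45.0°)) = 155.6 + j155.6 V
  V2 = 5·(cos(-129.5°) + j·sin(-129.5°)) = -3.18 - j3.858 V
  V3 = 5.35·(cos(-40.9°) + j·sin(-40.9°)) = 4.044 - j3.503 V
Step 2 — Sum components: V_total = 156.4 + j148.2 V.
Step 3 — Convert to polar: |V_total| = 215.5 V, ∠V_total = 43.5°.

V_total = 215.5∠43.5° V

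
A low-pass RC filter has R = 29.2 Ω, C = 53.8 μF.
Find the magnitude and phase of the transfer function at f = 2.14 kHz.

Step 1 — Angular frequency: ω = 2π·2140 = 1.345e+04 rad/s.
Step 2 — Transfer function: H(jω) = 1/(1 + jωRC).
Step 3 — Denominator: 1 + jωRC = 1 + j·1.345e+04·29.2·5.38e-05 = 1 + j21.12.
Step 4 — H = 0.002236 - j0.04724.
Step 5 — Magnitude: |H| = 0.04729 (-26.5 dB); phase: φ = -87.3°.

|H| = 0.04729 (-26.5 dB), φ = -87.3°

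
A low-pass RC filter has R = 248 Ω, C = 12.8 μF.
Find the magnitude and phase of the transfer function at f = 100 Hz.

Step 1 — Angular frequency: ω = 2π·100 = 628.3 rad/s.
Step 2 — Transfer function: H(jω) = 1/(1 + jωRC).
Step 3 — Denominator: 1 + jωRC = 1 + j·628.3·248·1.28e-05 = 1 + j1.995.
Step 4 — H = 0.2009 - j0.4007.
Step 5 — Magnitude: |H| = 0.4482 (-7.0 dB); phase: φ = -63.4°.

|H| = 0.4482 (-7.0 dB), φ = -63.4°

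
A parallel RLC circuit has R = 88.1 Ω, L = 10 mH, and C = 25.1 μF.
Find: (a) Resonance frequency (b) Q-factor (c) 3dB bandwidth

Step 1 — Resonance: ω₀ = 1/√(LC) = 1/√(0.01·2.51e-05) = 1996 rad/s.
Step 2 — f₀ = ω₀/(2π) = 317.7 Hz.
Step 3 — Parallel Q: Q = R/(ω₀L) = 88.1/(1996·0.01) = 4.414.
Step 4 — Bandwidth: Δω = ω₀/Q = 452.2 rad/s; BW = Δω/(2π) = 71.97 Hz.

(a) f₀ = 317.7 Hz  (b) Q = 4.414  (c) BW = 71.97 Hz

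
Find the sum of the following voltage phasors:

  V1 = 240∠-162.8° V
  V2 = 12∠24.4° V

Step 1 — Convert each phasor to rectangular form:
  V1 = 240·(cos(-162.8°) + j·sin(-162.8°)) = -229.3 - j70.97 V
  V2 = 12·(cos(24.4°) + j·sin(24.4°)) = 10.93 + j4.957 V
Step 2 — Sum components: V_total = -218.3 - j66.01 V.
Step 3 — Convert to polar: |V_total| = 228.1 V, ∠V_total = -163.2°.

V_total = 228.1∠-163.2° V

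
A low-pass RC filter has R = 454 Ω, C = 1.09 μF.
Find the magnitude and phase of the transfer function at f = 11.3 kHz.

Step 1 — Angular frequency: ω = 2π·1.13e+04 = 7.1e+04 rad/s.
Step 2 — Transfer function: H(jω) = 1/(1 + jωRC).
Step 3 — Denominator: 1 + jωRC = 1 + j·7.1e+04·454·1.09e-06 = 1 + j35.14.
Step 4 — H = 0.0008094 - j0.02844.
Step 5 — Magnitude: |H| = 0.02845 (-30.9 dB); phase: φ = -88.4°.

|H| = 0.02845 (-30.9 dB), φ = -88.4°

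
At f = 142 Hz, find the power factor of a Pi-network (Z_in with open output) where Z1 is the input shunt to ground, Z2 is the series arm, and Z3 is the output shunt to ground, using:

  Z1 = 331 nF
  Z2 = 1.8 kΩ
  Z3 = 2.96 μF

Step 1 — Angular frequency: ω = 2π·f = 2π·142 = 892.2 rad/s.
Step 2 — Component impedances:
  Z1: Z = 1/(jωC) = -j/(ω·C) = 0 - j3386 Ω
  Z2: Z = R = 1800 Ω
  Z3: Z = 1/(jωC) = -j/(ω·C) = 0 - j378.7 Ω
Step 3 — With open output, the series arm Z2 and the output shunt Z3 appear in series to ground: Z2 + Z3 = 1800 - j378.7 Ω.
Step 4 — Parallel with input shunt Z1: Z_in = Z1 || (Z2 + Z3) = 1185 - j907.2 Ω = 1493∠-37.4° Ω.
Step 5 — Power factor: PF = cos(φ) = Re(Z)/|Z| = 1185.2/1492.6 = 0.7941.
Step 6 — Type: Im(Z) = -907.2 ⇒ leading (phase φ = -37.4°).

PF = 0.7941 (leading, φ = -37.4°)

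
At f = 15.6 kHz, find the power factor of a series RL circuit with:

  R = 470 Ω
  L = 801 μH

Step 1 — Angular frequency: ω = 2π·f = 2π·1.56e+04 = 9.802e+04 rad/s.
Step 2 — Component impedances:
  R: Z = R = 470 Ω
  L: Z = jωL = j·9.802e+04·0.000801 = 0 + j78.51 Ω
Step 3 — Series combination: Z_total = R + L = 470 + j78.51 Ω = 476.5∠9.5° Ω.
Step 4 — Power factor: PF = cos(φ) = Re(Z)/|Z| = 470/476.51 = 0.9863.
Step 5 — Type: Im(Z) = 78.51 ⇒ lagging (phase φ = 9.5°).

PF = 0.9863 (lagging, φ = 9.5°)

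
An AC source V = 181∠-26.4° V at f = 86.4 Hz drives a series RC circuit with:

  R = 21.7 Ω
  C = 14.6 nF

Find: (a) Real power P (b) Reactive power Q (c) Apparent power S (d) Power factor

Step 1 — Angular frequency: ω = 2π·f = 2π·86.4 = 542.9 rad/s.
Step 2 — Component impedances:
  R: Z = R = 21.7 Ω
  C: Z = 1/(jωC) = -j/(ω·C) = 0 - j1.262e+05 Ω
Step 3 — Series combination: Z_total = R + C = 21.7 - j1.262e+05 Ω = 1.262e+05∠-90.0° Ω.
Step 4 — Source phasor: V = 181∠-26.4° V = 162.1 - j80.48 V.
Step 5 — Current: I = V / Z = 0.0006381 + j0.001285 A = 0.001435∠63.6° A.
Step 6 — Complex power: S = V·I* = 4.466e-05 - j0.2597 VA.
Step 7 — Real power: P = Re(S) = 4.466e-05 W.
Step 8 — Reactive power: Q = Im(S) = -0.2597 VAR.
Step 9 — Apparent power: |S| = 0.2597 VA.
Step 10 — Power factor: PF = P/|S| = 0.000172 (leading).

(a) P = 4.466e-05 W  (b) Q = -0.2597 VAR  (c) S = 0.2597 VA  (d) PF = 0.000172 (leading)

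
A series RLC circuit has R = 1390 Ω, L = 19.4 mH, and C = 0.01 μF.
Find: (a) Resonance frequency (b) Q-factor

Step 1 — Resonance condition Im(Z)=0 gives ω₀ = 1/√(LC).
Step 2 — ω₀ = 1/√(0.0194·1e-08) = 7.18e+04 rad/s.
Step 3 — f₀ = ω₀/(2π) = 1.143e+04 Hz.
Step 4 — Series Q: Q = ω₀L/R = 7.18e+04·0.0194/1390 = 1.002.

(a) f₀ = 1.143e+04 Hz  (b) Q = 1.002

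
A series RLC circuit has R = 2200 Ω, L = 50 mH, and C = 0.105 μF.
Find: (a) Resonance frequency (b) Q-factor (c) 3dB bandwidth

Step 1 — Resonance condition Im(Z)=0 gives ω₀ = 1/√(LC).
Step 2 — ω₀ = 1/√(0.05·1.05e-07) = 1.38e+04 rad/s.
Step 3 — f₀ = ω₀/(2π) = 2197 Hz.
Step 4 — Series Q: Q = ω₀L/R = 1.38e+04·0.05/2200 = 0.3137.
Step 5 — 3dB bandwidth: Δω = ω₀/Q = 4.4e+04 rad/s; BW = Δω/(2π) = 7003 Hz.

(a) f₀ = 2197 Hz  (b) Q = 0.3137  (c) BW = 7003 Hz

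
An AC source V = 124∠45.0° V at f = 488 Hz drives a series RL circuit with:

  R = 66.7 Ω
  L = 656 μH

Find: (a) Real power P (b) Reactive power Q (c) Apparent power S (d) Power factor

Step 1 — Angular frequency: ω = 2π·f = 2π·488 = 3066 rad/s.
Step 2 — Component impedances:
  R: Z = R = 66.7 Ω
  L: Z = jωL = j·3066·0.000656 = 0 + j2.011 Ω
Step 3 — Series combination: Z_total = R + L = 66.7 + j2.011 Ω = 66.73∠1.7° Ω.
Step 4 — Source phasor: V = 124∠45.0° V = 87.68 + j87.68 V.
Step 5 — Current: I = V / Z = 1.353 + j1.274 A = 1.858∠43.3° A.
Step 6 — Complex power: S = V·I* = 230.3 + j6.945 VA.
Step 7 — Real power: P = Re(S) = 230.3 W.
Step 8 — Reactive power: Q = Im(S) = 6.945 VAR.
Step 9 — Apparent power: |S| = 230.4 VA.
Step 10 — Power factor: PF = P/|S| = 0.9995 (lagging).

(a) P = 230.3 W  (b) Q = 6.945 VAR  (c) S = 230.4 VA  (d) PF = 0.9995 (lagging)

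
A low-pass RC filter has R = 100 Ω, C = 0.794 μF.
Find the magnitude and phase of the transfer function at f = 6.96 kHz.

Step 1 — Angular frequency: ω = 2π·6960 = 4.373e+04 rad/s.
Step 2 — Transfer function: H(jω) = 1/(1 + jωRC).
Step 3 — Denominator: 1 + jωRC = 1 + j·4.373e+04·100·7.94e-07 = 1 + j3.472.
Step 4 — H = 0.07659 - j0.2659.
Step 5 — Magnitude: |H| = 0.2767 (-11.2 dB); phase: φ = -73.9°.

|H| = 0.2767 (-11.2 dB), φ = -73.9°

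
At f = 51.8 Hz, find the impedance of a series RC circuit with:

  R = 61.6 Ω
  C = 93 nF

Step 1 — Angular frequency: ω = 2π·f = 2π·51.8 = 325.5 rad/s.
Step 2 — Component impedances:
  R: Z = R = 61.6 Ω
  C: Z = 1/(jωC) = -j/(ω·C) = 0 - j3.304e+04 Ω
Step 3 — Series combination: Z_total = R + C = 61.6 - j3.304e+04 Ω = 3.304e+04∠-89.9° Ω.

Z = 61.6 - j3.304e+04 Ω = 3.304e+04∠-89.9° Ω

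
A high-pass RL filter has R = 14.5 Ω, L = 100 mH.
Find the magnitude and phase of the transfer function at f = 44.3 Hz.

Step 1 — Angular frequency: ω = 2π·44.3 = 278.3 rad/s.
Step 2 — Transfer function: H(jω) = jωL/(R + jωL).
Step 3 — Numerator jωL = j·27.83; denominator R + jωL = 14.5 + j27.83.
Step 4 — H = 0.7866 + j0.4097.
Step 5 — Magnitude: |H| = 0.8869 (-1.0 dB); phase: φ = 27.5°.

|H| = 0.8869 (-1.0 dB), φ = 27.5°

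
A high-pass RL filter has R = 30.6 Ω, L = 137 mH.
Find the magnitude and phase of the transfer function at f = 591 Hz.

Step 1 — Angular frequency: ω = 2π·591 = 3713 rad/s.
Step 2 — Transfer function: H(jω) = jωL/(R + jωL).
Step 3 — Numerator jωL = j·508.7; denominator R + jωL = 30.6 + j508.7.
Step 4 — H = 0.9964 + j0.05993.
Step 5 — Magnitude: |H| = 0.9982 (-0.0 dB); phase: φ = 3.4°.

|H| = 0.9982 (-0.0 dB), φ = 3.4°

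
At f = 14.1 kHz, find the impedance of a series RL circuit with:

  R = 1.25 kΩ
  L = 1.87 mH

Step 1 — Angular frequency: ω = 2π·f = 2π·1.41e+04 = 8.859e+04 rad/s.
Step 2 — Component impedances:
  R: Z = R = 1250 Ω
  L: Z = jωL = j·8.859e+04·0.00187 = 0 + j165.7 Ω
Step 3 — Series combination: Z_total = R + L = 1250 + j165.7 Ω = 1261∠7.5° Ω.

Z = 1250 + j165.7 Ω = 1261∠7.5° Ω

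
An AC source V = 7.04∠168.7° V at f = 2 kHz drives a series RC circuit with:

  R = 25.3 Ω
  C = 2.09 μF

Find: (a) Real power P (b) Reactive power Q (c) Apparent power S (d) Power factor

Step 1 — Angular frequency: ω = 2π·f = 2π·2000 = 1.257e+04 rad/s.
Step 2 — Component impedances:
  R: Z = R = 25.3 Ω
  C: Z = 1/(jωC) = -j/(ω·C) = 0 - j38.08 Ω
Step 3 — Series combination: Z_total = R + C = 25.3 - j38.08 Ω = 45.71∠-56.4° Ω.
Step 4 — Source phasor: V = 7.04∠168.7° V = -6.904 + j1.379 V.
Step 5 — Current: I = V / Z = -0.1087 - j0.1091 A = 0.154∠-134.9° A.
Step 6 — Complex power: S = V·I* = 0.6 - j0.903 VA.
Step 7 — Real power: P = Re(S) = 0.6 W.
Step 8 — Reactive power: Q = Im(S) = -0.903 VAR.
Step 9 — Apparent power: |S| = 1.084 VA.
Step 10 — Power factor: PF = P/|S| = 0.5534 (leading).

(a) P = 0.6 W  (b) Q = -0.903 VAR  (c) S = 1.084 VA  (d) PF = 0.5534 (leading)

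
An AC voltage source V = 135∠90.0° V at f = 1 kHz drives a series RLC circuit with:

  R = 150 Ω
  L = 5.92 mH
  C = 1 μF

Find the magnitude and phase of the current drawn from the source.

Step 1 — Angular frequency: ω = 2π·f = 2π·1000 = 6283 rad/s.
Step 2 — Component impedances:
  R: Z = R = 150 Ω
  L: Z = jωL = j·6283·0.00592 = 0 + j37.2 Ω
  C: Z = 1/(jωC) = -j/(ω·C) = 0 - j159.2 Ω
Step 3 — Series combination: Z_total = R + L + C = 150 - j122 Ω = 193.3∠-39.1° Ω.
Step 4 — Source phasor: V = 135∠90.0° V = 0 + j135 V.
Step 5 — Ohm's law: I = V / Z_total = (0 + j135) / (150 - j122) = -0.4405 + j0.5418 A.
Step 6 — Convert to polar: |I| = 0.6983 A, ∠I = 129.1°.

I = 0.6983∠129.1° A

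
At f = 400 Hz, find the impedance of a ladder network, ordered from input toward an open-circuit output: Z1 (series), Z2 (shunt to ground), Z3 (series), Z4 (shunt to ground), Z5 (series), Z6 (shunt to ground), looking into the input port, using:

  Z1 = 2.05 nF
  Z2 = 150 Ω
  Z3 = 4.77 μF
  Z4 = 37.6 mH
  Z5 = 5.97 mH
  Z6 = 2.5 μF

Step 1 — Angular frequency: ω = 2π·f = 2π·400 = 2513 rad/s.
Step 2 — Component impedances:
  Z1: Z = 1/(jωC) = -j/(ω·C) = 0 - j1.941e+05 Ω
  Z2: Z = R = 150 Ω
  Z3: Z = 1/(jωC) = -j/(ω·C) = 0 - j83.41 Ω
  Z4: Z = jωL = j·2513·0.0376 = 0 + j94.5 Ω
  Z5: Z = jωL = j·2513·0.00597 = 0 + j15 Ω
  Z6: Z = 1/(jωC) = -j/(ω·C) = 0 - j159.2 Ω
Step 3 — Ladder network (open output): work backward from the far end, alternating series and parallel combinations. Z_in = 92.76 - j1.94e+05 Ω = 1.94e+05∠-90.0° Ω.

Z = 92.76 - j1.94e+05 Ω = 1.94e+05∠-90.0° Ω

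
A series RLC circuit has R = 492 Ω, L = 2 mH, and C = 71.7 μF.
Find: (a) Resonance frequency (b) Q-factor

Step 1 — Resonance condition Im(Z)=0 gives ω₀ = 1/√(LC).
Step 2 — ω₀ = 1/√(0.002·7.17e-05) = 2641 rad/s.
Step 3 — f₀ = ω₀/(2π) = 420.3 Hz.
Step 4 — Series Q: Q = ω₀L/R = 2641·0.002/492 = 0.01073.

(a) f₀ = 420.3 Hz  (b) Q = 0.01073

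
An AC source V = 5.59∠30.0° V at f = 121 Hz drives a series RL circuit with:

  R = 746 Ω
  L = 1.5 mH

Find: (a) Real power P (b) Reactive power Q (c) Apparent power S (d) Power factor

Step 1 — Angular frequency: ω = 2π·f = 2π·121 = 760.3 rad/s.
Step 2 — Component impedances:
  R: Z = R = 746 Ω
  L: Z = jωL = j·760.3·0.0015 = 0 + j1.14 Ω
Step 3 — Series combination: Z_total = R + L = 746 + j1.14 Ω = 746∠0.1° Ω.
Step 4 — Source phasor: V = 5.59∠30.0° V = 4.841 + j2.795 V.
Step 5 — Current: I = V / Z = 0.006495 + j0.003737 A = 0.007493∠29.9° A.
Step 6 — Complex power: S = V·I* = 0.04189 + j6.403e-05 VA.
Step 7 — Real power: P = Re(S) = 0.04189 W.
Step 8 — Reactive power: Q = Im(S) = 6.403e-05 VAR.
Step 9 — Apparent power: |S| = 0.04189 VA.
Step 10 — Power factor: PF = P/|S| = 1 (lagging).

(a) P = 0.04189 W  (b) Q = 6.403e-05 VAR  (c) S = 0.04189 VA  (d) PF = 1 (lagging)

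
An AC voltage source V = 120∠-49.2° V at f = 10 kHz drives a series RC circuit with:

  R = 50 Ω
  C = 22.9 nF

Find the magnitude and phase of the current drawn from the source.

Step 1 — Angular frequency: ω = 2π·f = 2π·1e+04 = 6.283e+04 rad/s.
Step 2 — Component impedances:
  R: Z = R = 50 Ω
  C: Z = 1/(jωC) = -j/(ω·C) = 0 - j695 Ω
Step 3 — Series combination: Z_total = R + C = 50 - j695 Ω = 696.8∠-85.9° Ω.
Step 4 — Source phasor: V = 120∠-49.2° V = 78.41 - j90.84 V.
Step 5 — Ohm's law: I = V / Z_total = (78.41 - j90.84) / (50 - j695) = 0.1381 + j0.1029 A.
Step 6 — Convert to polar: |I| = 0.1722 A, ∠I = 36.7°.

I = 0.1722∠36.7° A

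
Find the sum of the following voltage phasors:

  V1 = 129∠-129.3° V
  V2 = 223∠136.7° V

Step 1 — Convert each phasor to rectangular form:
  V1 = 129·(cos(-129.3°) + j·sin(-129.3°)) = -81.71 - j99.83 V
  V2 = 223·(cos(136.7°) + j·sin(136.7°)) = -162.3 + j152.9 V
Step 2 — Sum components: V_total = -244 + j53.11 V.
Step 3 — Convert to polar: |V_total| = 249.7 V, ∠V_total = 167.7°.

V_total = 249.7∠167.7° V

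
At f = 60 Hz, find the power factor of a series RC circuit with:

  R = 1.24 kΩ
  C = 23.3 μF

Step 1 — Angular frequency: ω = 2π·f = 2π·60 = 377 rad/s.
Step 2 — Component impedances:
  R: Z = R = 1240 Ω
  C: Z = 1/(jωC) = -j/(ω·C) = 0 - j113.8 Ω
Step 3 — Series combination: Z_total = R + C = 1240 - j113.8 Ω = 1245∠-5.2° Ω.
Step 4 — Power factor: PF = cos(φ) = Re(Z)/|Z| = 1240/1245.2 = 0.9958.
Step 5 — Type: Im(Z) = -113.8 ⇒ leading (phase φ = -5.2°).

PF = 0.9958 (leading, φ = -5.2°)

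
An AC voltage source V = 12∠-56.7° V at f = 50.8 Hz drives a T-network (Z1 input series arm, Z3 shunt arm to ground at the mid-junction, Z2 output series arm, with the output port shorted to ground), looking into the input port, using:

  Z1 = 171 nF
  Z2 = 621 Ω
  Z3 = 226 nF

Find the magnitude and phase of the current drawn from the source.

Step 1 — Angular frequency: ω = 2π·f = 2π·50.8 = 319.2 rad/s.
Step 2 — Component impedances:
  Z1: Z = 1/(jωC) = -j/(ω·C) = 0 - j1.832e+04 Ω
  Z2: Z = R = 621 Ω
  Z3: Z = 1/(jωC) = -j/(ω·C) = 0 - j1.386e+04 Ω
Step 3 — With the output port shorted to ground, the output series arm Z2 runs from the junction to ground; the shunt arm Z3 also runs from the junction to ground. They appear in parallel: Z3 || Z2 = 619.8 - j27.76 Ω.
Step 4 — Series with input arm Z1: Z_in = Z1 + (Z3 || Z2) = 619.8 - j1.835e+04 Ω = 1.836e+04∠-88.1° Ω.
Step 5 — Source phasor: V = 12∠-56.7° V = 6.588 - j10.03 V.
Step 6 — Ohm's law: I = V / Z_total = (6.588 - j10.03) / (619.8 - j1.835e+04) = 0.0005581 + j0.0003402 A.
Step 7 — Convert to polar: |I| = 0.0006536 A, ∠I = 31.4°.

I = 0.0006536∠31.4° A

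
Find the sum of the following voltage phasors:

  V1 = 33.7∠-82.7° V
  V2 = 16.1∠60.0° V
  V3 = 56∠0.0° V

Step 1 — Convert each phasor to rectangular form:
  V1 = 33.7·(cos(-82.7°) + j·sin(-82.7°)) = 4.282 - j33.43 V
  V2 = 16.1·(cos(60.0°) + j·sin(60.0°)) = 8.05 + j13.94 V
  V3 = 56·(cos(0.0°) + j·sin(0.0°)) = 56 V
Step 2 — Sum components: V_total = 68.33 - j19.48 V.
Step 3 — Convert to polar: |V_total| = 71.06 V, ∠V_total = -15.9°.

V_total = 71.06∠-15.9° V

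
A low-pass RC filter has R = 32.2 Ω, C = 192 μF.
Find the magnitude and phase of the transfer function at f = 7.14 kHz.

Step 1 — Angular frequency: ω = 2π·7140 = 4.486e+04 rad/s.
Step 2 — Transfer function: H(jω) = 1/(1 + jωRC).
Step 3 — Denominator: 1 + jωRC = 1 + j·4.486e+04·32.2·0.000192 = 1 + j277.4.
Step 4 — H = 1.3e-05 - j0.003605.
Step 5 — Magnitude: |H| = 0.003605 (-48.9 dB); phase: φ = -89.8°.

|H| = 0.003605 (-48.9 dB), φ = -89.8°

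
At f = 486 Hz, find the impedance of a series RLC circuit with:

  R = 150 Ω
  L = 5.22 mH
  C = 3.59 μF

Step 1 — Angular frequency: ω = 2π·f = 2π·486 = 3054 rad/s.
Step 2 — Component impedances:
  R: Z = R = 150 Ω
  L: Z = jωL = j·3054·0.00522 = 0 + j15.94 Ω
  C: Z = 1/(jωC) = -j/(ω·C) = 0 - j91.22 Ω
Step 3 — Series combination: Z_total = R + L + C = 150 - j75.28 Ω = 167.8∠-26.7° Ω.

Z = 150 - j75.28 Ω = 167.8∠-26.7° Ω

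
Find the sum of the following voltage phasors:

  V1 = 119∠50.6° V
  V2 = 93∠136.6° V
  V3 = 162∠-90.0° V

Step 1 — Convert each phasor to rectangular form:
  V1 = 119·(cos(50.6°) + j·sin(50.6°)) = 75.53 + j91.96 V
  V2 = 93·(cos(136.6°) + j·sin(136.6°)) = -67.57 + j63.9 V
  V3 = 162·(cos(-90.0°) + j·sin(-90.0°)) = 0 - j162 V
Step 2 — Sum components: V_total = 7.961 - j6.146 V.
Step 3 — Convert to polar: |V_total| = 10.06 V, ∠V_total = -37.7°.

V_total = 10.06∠-37.7° V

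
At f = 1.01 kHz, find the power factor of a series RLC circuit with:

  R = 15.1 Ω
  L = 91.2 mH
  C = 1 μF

Step 1 — Angular frequency: ω = 2π·f = 2π·1010 = 6346 rad/s.
Step 2 — Component impedances:
  R: Z = R = 15.1 Ω
  L: Z = jωL = j·6346·0.0912 = 0 + j578.8 Ω
  C: Z = 1/(jωC) = -j/(ω·C) = 0 - j157.6 Ω
Step 3 — Series combination: Z_total = R + L + C = 15.1 + j421.2 Ω = 421.4∠87.9° Ω.
Step 4 — Power factor: PF = cos(φ) = Re(Z)/|Z| = 15.1/421.4 = 0.03583.
Step 5 — Type: Im(Z) = 421.2 ⇒ lagging (phase φ = 87.9°).

PF = 0.03583 (lagging, φ = 87.9°)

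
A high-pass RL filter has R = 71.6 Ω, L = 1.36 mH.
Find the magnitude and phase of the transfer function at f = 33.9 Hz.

Step 1 — Angular frequency: ω = 2π·33.9 = 213 rad/s.
Step 2 — Transfer function: H(jω) = jωL/(R + jωL).
Step 3 — Numerator jωL = j·0.2897; denominator R + jωL = 71.6 + j0.2897.
Step 4 — H = 1.637e-05 + j0.004046.
Step 5 — Magnitude: |H| = 0.004046 (-47.9 dB); phase: φ = 89.8°.

|H| = 0.004046 (-47.9 dB), φ = 89.8°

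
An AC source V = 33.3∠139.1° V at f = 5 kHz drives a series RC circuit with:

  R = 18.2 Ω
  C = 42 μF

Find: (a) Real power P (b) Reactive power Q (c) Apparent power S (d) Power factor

Step 1 — Angular frequency: ω = 2π·f = 2π·5000 = 3.142e+04 rad/s.
Step 2 — Component impedances:
  R: Z = R = 18.2 Ω
  C: Z = 1/(jωC) = -j/(ω·C) = 0 - j0.7579 Ω
Step 3 — Series combination: Z_total = R + C = 18.2 - j0.7579 Ω = 18.22∠-2.4° Ω.
Step 4 — Source phasor: V = 33.3∠139.1° V = -25.17 + j21.8 V.
Step 5 — Current: I = V / Z = -1.43 + j1.138 A = 1.828∠141.5° A.
Step 6 — Complex power: S = V·I* = 60.82 - j2.533 VA.
Step 7 — Real power: P = Re(S) = 60.82 W.
Step 8 — Reactive power: Q = Im(S) = -2.533 VAR.
Step 9 — Apparent power: |S| = 60.88 VA.
Step 10 — Power factor: PF = P/|S| = 0.9991 (leading).

(a) P = 60.82 W  (b) Q = -2.533 VAR  (c) S = 60.88 VA  (d) PF = 0.9991 (leading)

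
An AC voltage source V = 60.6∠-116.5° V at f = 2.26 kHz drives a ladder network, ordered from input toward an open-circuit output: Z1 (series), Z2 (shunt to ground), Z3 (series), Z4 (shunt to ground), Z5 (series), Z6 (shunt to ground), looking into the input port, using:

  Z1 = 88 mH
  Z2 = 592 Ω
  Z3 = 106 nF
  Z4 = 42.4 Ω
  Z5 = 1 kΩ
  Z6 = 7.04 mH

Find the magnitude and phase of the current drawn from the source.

Step 1 — Angular frequency: ω = 2π·f = 2π·2260 = 1.42e+04 rad/s.
Step 2 — Component impedances:
  Z1: Z = jωL = j·1.42e+04·0.088 = 0 + j1250 Ω
  Z2: Z = R = 592 Ω
  Z3: Z = 1/(jωC) = -j/(ω·C) = 0 - j664.4 Ω
  Z4: Z = R = 42.4 Ω
  Z5: Z = R = 1000 Ω
  Z6: Z = jωL = j·1.42e+04·0.00704 = 0 + j99.97 Ω
Step 3 — Ladder network (open output): work backward from the far end, alternating series and parallel combinations. Z_in = 328.5 + j973 Ω = 1027∠71.3° Ω.
Step 4 — Source phasor: V = 60.6∠-116.5° V = -27.04 - j54.23 V.
Step 5 — Ohm's law: I = V / Z_total = (-27.04 - j54.23) / (328.5 + j973) = -0.05846 + j0.008054 A.
Step 6 — Convert to polar: |I| = 0.05901 A, ∠I = 172.2°.

I = 0.05901∠172.2° A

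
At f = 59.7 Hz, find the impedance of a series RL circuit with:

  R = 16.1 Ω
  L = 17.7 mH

Step 1 — Angular frequency: ω = 2π·f = 2π·59.7 = 375.1 rad/s.
Step 2 — Component impedances:
  R: Z = R = 16.1 Ω
  L: Z = jωL = j·375.1·0.0177 = 0 + j6.639 Ω
Step 3 — Series combination: Z_total = R + L = 16.1 + j6.639 Ω = 17.42∠22.4° Ω.

Z = 16.1 + j6.639 Ω = 17.42∠22.4° Ω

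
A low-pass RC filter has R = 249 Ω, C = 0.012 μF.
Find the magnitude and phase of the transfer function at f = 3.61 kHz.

Step 1 — Angular frequency: ω = 2π·3610 = 2.268e+04 rad/s.
Step 2 — Transfer function: H(jω) = 1/(1 + jωRC).
Step 3 — Denominator: 1 + jωRC = 1 + j·2.268e+04·249·1.2e-08 = 1 + j0.06777.
Step 4 — H = 0.9954 - j0.06746.
Step 5 — Magnitude: |H| = 0.9977 (-0.0 dB); phase: φ = -3.9°.

|H| = 0.9977 (-0.0 dB), φ = -3.9°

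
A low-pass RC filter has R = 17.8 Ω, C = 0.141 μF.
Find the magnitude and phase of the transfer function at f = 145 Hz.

Step 1 — Angular frequency: ω = 2π·145 = 911.1 rad/s.
Step 2 — Transfer function: H(jω) = 1/(1 + jωRC).
Step 3 — Denominator: 1 + jωRC = 1 + j·911.1·17.8·1.41e-07 = 1 + j0.002287.
Step 4 — H = 1 - j0.002287.
Step 5 — Magnitude: |H| = 1 (-0.0 dB); phase: φ = -0.1°.

|H| = 1 (-0.0 dB), φ = -0.1°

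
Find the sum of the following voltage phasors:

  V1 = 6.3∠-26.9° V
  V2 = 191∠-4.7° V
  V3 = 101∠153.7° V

Step 1 — Convert each phasor to rectangular form:
  V1 = 6.3·(cos(-26.9°) + j·sin(-26.9°)) = 5.618 - j2.85 V
  V2 = 191·(cos(-4.7°) + j·sin(-4.7°)) = 190.4 - j15.65 V
  V3 = 101·(cos(153.7°) + j·sin(153.7°)) = -90.55 + j44.75 V
Step 2 — Sum components: V_total = 105.4 + j26.25 V.
Step 3 — Convert to polar: |V_total| = 108.6 V, ∠V_total = 14.0°.

V_total = 108.6∠14.0° V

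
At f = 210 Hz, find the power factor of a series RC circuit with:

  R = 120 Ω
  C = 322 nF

Step 1 — Angular frequency: ω = 2π·f = 2π·210 = 1319 rad/s.
Step 2 — Component impedances:
  R: Z = R = 120 Ω
  C: Z = 1/(jωC) = -j/(ω·C) = 0 - j2354 Ω
Step 3 — Series combination: Z_total = R + C = 120 - j2354 Ω = 2357∠-87.1° Ω.
Step 4 — Power factor: PF = cos(φ) = Re(Z)/|Z| = 120/2356.7 = 0.05092.
Step 5 — Type: Im(Z) = -2354 ⇒ leading (phase φ = -87.1°).

PF = 0.05092 (leading, φ = -87.1°)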